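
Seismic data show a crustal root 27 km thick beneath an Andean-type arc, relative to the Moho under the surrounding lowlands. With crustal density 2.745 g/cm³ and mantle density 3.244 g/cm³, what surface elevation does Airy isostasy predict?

4.91 km

Equating mass per unit area of the two columns: ρ_c h = (ρ_m − ρ_c) r.
h = r (ρ_m − ρ_c) / ρ_c = 27 km × (3.244 − 2.745) / 2.745 = 4.91 km.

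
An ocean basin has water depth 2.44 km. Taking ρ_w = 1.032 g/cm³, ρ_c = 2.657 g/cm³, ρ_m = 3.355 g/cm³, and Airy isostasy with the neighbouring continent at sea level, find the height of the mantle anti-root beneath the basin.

5.68 km

In Airy isostatic equilibrium: replacing crust with seawater at the top is compensated by replacing crust with mantle at the base: d (ρ_c − ρ_w) = a (ρ_m − ρ_c).
a = d (ρ_c − ρ_w)/(ρ_m − ρ_c) = 2.44 km × 1.625/0.698 = 5.68 km.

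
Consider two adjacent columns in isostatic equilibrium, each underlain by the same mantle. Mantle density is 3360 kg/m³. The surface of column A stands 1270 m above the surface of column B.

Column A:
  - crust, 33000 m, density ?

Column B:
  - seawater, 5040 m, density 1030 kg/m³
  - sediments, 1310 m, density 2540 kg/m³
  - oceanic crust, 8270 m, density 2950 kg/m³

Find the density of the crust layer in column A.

2740 kg/m³

Take the compensation level at the base of the deeper column (depth z_c below the surface of column A) and equate Σ ρ_i t_i down to z_c; mantle fills any gap and the z_c terms cancel.
Column A: 33000×ρ + (z_c − 33000)×3360
Column B: 1270×0 + 5040×1030 + 1310×2540 + 8270×2950 + (z_c − 1270 − 14620)×3360
The z_c×3360 term appears on both sides and cancels. Collect the known terms of each column as K = Σ(ρt)_known − 3360 × (depth of known layers): K_A = 0 − 3360×33000 = −110880000; K_B = 32915100 − 3360×(1270 + 14620) = −20475300.
Balance: K_A + 33000×ρ = K_B, so ρ = (K_B − K_A)/33000 = 90404700/33000 = 2740 kg/m³.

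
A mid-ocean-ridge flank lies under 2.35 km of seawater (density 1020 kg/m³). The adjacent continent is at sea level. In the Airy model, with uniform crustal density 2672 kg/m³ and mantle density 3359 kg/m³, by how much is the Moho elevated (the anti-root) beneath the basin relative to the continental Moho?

Isostatic balance requires: replacing crust with seawater at the top is compensated by replacing crust with mantle at the base: d (ρ_c − ρ_w) = a (ρ_m − ρ_c).
a = d (ρ_c − ρ_w)/(ρ_m − ρ_c) = 2.35 km × 1652/687 = 5.65 km.

5.65 km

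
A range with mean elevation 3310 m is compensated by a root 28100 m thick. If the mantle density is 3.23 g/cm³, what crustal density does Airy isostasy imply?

ρ_c h = (ρ_m − ρ_c) r → ρ_c (h + r) = ρ_m r → ρ_c = ρ_m r / (h + r).
ρ_c = 3.23 × 28100 m / (3310 m + 28100 m) = 2.89 g/cm³.

2.89 g/cm³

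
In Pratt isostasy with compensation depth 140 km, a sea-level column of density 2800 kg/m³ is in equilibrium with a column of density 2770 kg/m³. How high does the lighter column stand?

1.52 km

ρ_ref D = ρ (D + h) → h = D (ρ_ref − ρ)/ρ.
h = 140 km × (2800 − 2770)/2770 = 1.52 km.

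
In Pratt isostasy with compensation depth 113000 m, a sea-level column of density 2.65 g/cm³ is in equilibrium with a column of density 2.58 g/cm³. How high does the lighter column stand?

ρ_ref D = ρ (D + h) → h = D (ρ_ref − ρ)/ρ.
h = 113000 m × (2.65 − 2.58)/2.58 = 3070 m.

3070 m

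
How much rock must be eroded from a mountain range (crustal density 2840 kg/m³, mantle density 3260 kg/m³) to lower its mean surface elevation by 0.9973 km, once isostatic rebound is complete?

7.74 km

Net drop Δ = e − u = e − e ρ_c/ρ_m = e (ρ_m − ρ_c)/ρ_m.
e = Δ ρ_m/(ρ_m − ρ_c) = 0.9973 km × 3260/420 = 7.74 km.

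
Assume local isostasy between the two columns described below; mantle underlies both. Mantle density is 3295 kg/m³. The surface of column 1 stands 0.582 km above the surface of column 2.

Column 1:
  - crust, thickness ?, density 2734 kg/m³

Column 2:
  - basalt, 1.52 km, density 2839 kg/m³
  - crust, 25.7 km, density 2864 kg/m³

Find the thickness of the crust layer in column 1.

Take the compensation level at the base of the deeper column (depth z_c below the surface of column 1) and equate Σ ρ_i t_i down to z_c; mantle fills any gap and the z_c terms cancel.
Column 1: x×2734 + (z_c − 0 − x)×3295
Column 2: 0.582×0 + 1.52×2839 + 25.7×2864 + (z_c − 0.582 − 27.22)×3295
The z_c×3295 term appears on both sides and cancels. Collect the known terms of each column as K = Σ(ρt)_known − 3295 × (depth of known layers): K_1 = 0 − 3295×0 = 0; K_2 = 77920.08 − 3295×(0.582 + 27.22) = −13687.51.
Balance: K_1 − x×(3295 − 2734) = K_2, so x = (K_1 − K_2)/(3295 − 2734) = 13687.5/561 = 24.4 km.

24.4 km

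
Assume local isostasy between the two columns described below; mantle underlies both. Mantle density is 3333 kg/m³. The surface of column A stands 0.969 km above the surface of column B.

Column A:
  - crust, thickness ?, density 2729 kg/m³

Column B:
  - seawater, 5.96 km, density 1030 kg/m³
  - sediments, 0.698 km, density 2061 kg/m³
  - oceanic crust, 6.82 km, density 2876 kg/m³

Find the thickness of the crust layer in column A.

34.7 km

Take the compensation level at the base of the deeper column (depth z_c below the surface of column A) and equate Σ ρ_i t_i down to z_c; mantle fills any gap and the z_c terms cancel.
Column A: x×2729 + (z_c − 0 − x)×3333
Column B: 0.969×0 + 5.96×1030 + 0.698×2061 + 6.82×2876 + (z_c − 0.969 − 13.478)×3333
The z_c×3333 term appears on both sides and cancels. Collect the known terms of each column as K = Σ(ρt)_known − 3333 × (depth of known layers): K_A = 0 − 3333×0 = 0; K_B = 27191.698 − 3333×(0.969 + 13.478) = −20960.153.
Balance: K_A − x×(3333 − 2729) = K_B, so x = (K_A − K_B)/(3333 − 2729) = 20960.2/604 = 34.7 km.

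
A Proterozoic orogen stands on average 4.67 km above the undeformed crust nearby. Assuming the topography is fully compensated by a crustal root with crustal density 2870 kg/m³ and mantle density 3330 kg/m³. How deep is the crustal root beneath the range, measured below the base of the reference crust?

Equating mass per unit area of the two columns: the weight of the topography is balanced by the buoyancy of the root, ρ_c h = (ρ_m − ρ_c) r.
r = h · ρ_c / (ρ_m − ρ_c) = 4.67 km × 2870 / (3330 − 2870) = 29.1 km.

29.1 km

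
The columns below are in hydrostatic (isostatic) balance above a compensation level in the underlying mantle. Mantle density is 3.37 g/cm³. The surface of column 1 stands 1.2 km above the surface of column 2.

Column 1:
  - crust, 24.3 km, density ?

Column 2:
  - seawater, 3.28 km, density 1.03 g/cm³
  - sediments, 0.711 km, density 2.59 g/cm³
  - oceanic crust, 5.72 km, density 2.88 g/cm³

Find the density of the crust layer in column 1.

2.75 g/cm³

Take the compensation level at the base of the deeper column (depth z_c below the surface of column 1) and equate Σ ρ_i t_i down to z_c; mantle fills any gap and the z_c terms cancel.
Column 1: 24.3×ρ + (z_c − 24.3)×3.37
Column 2: 1.2×0 + 3.28×1.03 + 0.711×2.59 + 5.72×2.88 + (z_c − 1.2 − 9.711)×3.37
The z_c×3.37 term appears on both sides and cancels. Collect the known terms of each column as K = Σ(ρt)_known − 3.37 × (depth of known layers): K_1 = 0 − 3.37×24.3 = −81.891; K_2 = 21.69349 − 3.37×(1.2 + 9.711) = −15.07658.
Balance: K_1 + 24.3×ρ = K_2, so ρ = (K_2 − K_1)/24.3 = 66.8144/24.3 = 2.75 g/cm³.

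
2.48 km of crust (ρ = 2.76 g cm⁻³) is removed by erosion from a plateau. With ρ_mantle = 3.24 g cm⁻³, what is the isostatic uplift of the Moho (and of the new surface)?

Unloading: uplift u = e ρ_c/ρ_m = 2.48 km × 2.76/3.24 = 2.11 km.

2.11 km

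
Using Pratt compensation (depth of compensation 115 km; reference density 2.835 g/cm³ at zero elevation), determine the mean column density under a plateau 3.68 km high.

2.75 g/cm³

Pratt balance: ρ_ref D = ρ (D + h).
ρ = ρ_ref D/(D + h) = 2.835 × 115 km/(115 km + 3.68 km) = 2.75 g/cm³.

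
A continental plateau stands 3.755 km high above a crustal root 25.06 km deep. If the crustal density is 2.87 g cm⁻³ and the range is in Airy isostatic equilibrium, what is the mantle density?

3.3 g cm⁻³

Airy balance: ρ_c h = (ρ_m − ρ_c) r → ρ_m = ρ_c (1 + h/r).
ρ_m = 2.87 × (1 + 3.755 km/25.06 km) = 3.3 g cm⁻³.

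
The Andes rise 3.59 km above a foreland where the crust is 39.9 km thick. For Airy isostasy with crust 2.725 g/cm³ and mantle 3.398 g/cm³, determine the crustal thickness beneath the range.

58 km

Root depth r = h ρ_c / (ρ_m − ρ_c) = 3.59 km × 2.725 / 0.673 = 14.54 km.
Total thickness = T + h + r = 39.9 km + 3.59 km + 14.54 km = 58 km.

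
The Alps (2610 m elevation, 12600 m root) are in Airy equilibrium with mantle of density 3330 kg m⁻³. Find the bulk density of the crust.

2760 kg m⁻³

ρ_c h = (ρ_m − ρ_c) r → ρ_c (h + r) = ρ_m r → ρ_c = ρ_m r / (h + r).
ρ_c = 3330 × 12600 m / (2610 m + 12600 m) = 2760 kg m⁻³.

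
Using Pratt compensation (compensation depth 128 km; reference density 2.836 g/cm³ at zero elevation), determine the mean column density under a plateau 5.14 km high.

Pratt balance: ρ_ref D = ρ (D + h).
ρ = ρ_ref D/(D + h) = 2.836 × 128 km/(128 km + 5.14 km) = 2.73 g/cm³.

2.73 g/cm³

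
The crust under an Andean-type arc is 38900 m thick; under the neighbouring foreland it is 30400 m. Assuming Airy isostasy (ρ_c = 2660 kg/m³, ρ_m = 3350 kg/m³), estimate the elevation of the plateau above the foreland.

Excess crust Δ = 38900 m − 30400 m = 8500 m, split between elevation h and root r with h + r = Δ.
Airy balance ρ_c h = (ρ_m − ρ_c) r gives r = h ρ_c/(ρ_m − ρ_c), so h (1 + ρ_c/(ρ_m − ρ_c)) = Δ, i.e. h = Δ (ρ_m − ρ_c)/ρ_m.
h = 8500 m × 690/3350 = 1750 m.

1750 m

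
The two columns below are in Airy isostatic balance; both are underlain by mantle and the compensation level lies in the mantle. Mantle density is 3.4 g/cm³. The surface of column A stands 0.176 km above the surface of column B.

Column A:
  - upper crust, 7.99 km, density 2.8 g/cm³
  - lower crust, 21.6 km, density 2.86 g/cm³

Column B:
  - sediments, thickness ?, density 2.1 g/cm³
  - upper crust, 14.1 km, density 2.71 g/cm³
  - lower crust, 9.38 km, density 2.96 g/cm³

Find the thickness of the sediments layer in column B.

1.54 km

Take the compensation level at the base of the deeper column (depth z_c below the surface of column A) and equate Σ ρ_i t_i down to z_c; mantle fills any gap and the z_c terms cancel.
Column A: 7.99×2.8 + 21.6×2.86 + (z_c − 29.59)×3.4
Column B: 0.176×0 + x×2.1 + 14.1×2.71 + 9.38×2.96 + (z_c − 0.176 − 23.48 − x)×3.4
The z_c×3.4 term appears on both sides and cancels. Collect the known terms of each column as K = Σ(ρt)_known − 3.4 × (depth of known layers): K_A = 84.148 − 3.4×29.59 = −16.458; K_B = 65.9758 − 3.4×(0.176 + 23.48) = −14.4546.
Balance: K_A = K_B − x×(3.4 − 2.1), so x = (K_B − K_A)/(3.4 − 2.1) = 2.0034/1.3 = 1.54 km.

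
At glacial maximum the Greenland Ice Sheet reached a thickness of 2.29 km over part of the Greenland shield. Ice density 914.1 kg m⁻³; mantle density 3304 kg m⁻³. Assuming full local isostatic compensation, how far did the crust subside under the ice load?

For local isostatic compensation: the ice load ρ_ice t is balanced by mantle displaced below, ρ_m s.
s = t ρ_ice / ρ_m = 2.29 km × 914.1/3304 = 0.634 km.

0.634 km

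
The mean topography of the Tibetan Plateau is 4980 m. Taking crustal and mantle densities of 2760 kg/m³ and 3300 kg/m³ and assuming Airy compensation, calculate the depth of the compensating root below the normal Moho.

25500 m

Equating mass per unit area of the two columns: the weight of the topography is balanced by the buoyancy of the root, ρ_c h = (ρ_m − ρ_c) r.
r = h · ρ_c / (ρ_m − ρ_c) = 4980 m × 2760 / (3300 − 2760) = 25500 m.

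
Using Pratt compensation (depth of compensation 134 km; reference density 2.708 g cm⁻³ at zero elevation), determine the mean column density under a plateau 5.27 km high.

Pratt balance: ρ_ref D = ρ (D + h).
ρ = ρ_ref D/(D + h) = 2.708 × 134 km/(134 km + 5.27 km) = 2.61 g cm⁻³.

2.61 g cm⁻³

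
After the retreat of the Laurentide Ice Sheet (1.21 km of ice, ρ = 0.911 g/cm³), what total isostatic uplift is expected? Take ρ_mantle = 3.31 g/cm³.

Removing the load lets mantle flow back in; uplift u satisfies ρ_ice t = ρ_m u.
u = t ρ_ice/ρ_m = 1.21 km × 0.911/3.31 = 0.333 km.

0.333 km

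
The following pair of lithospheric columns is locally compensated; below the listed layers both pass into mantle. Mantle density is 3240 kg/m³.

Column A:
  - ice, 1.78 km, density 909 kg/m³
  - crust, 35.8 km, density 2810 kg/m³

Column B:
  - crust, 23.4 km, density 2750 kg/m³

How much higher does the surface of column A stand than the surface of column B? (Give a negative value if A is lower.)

2.49 km

For any compensation level in the mantle, the mantle terms cancel and isostasy reduces to e = (Σt_A − Σt_B) − (Σ(ρt)_A − Σ(ρt)_B) / ρ_m.
Σt_A = 37.58 km; Σt_B = 23.4 km; Σ(ρt)_A = 102216.02; Σ(ρt)_B = 64350 (in km·kg/m³).
e = (37.58 − 23.4) − (102216.02 − 64350) / 3240 = 2.49 km.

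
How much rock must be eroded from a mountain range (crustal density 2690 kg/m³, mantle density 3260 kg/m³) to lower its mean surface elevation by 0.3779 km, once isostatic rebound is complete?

2.16 km

Net drop Δ = e − u = e − e ρ_c/ρ_m = e (ρ_m − ρ_c)/ρ_m.
e = Δ ρ_m/(ρ_m − ρ_c) = 0.3779 km × 3260/570 = 2.16 km.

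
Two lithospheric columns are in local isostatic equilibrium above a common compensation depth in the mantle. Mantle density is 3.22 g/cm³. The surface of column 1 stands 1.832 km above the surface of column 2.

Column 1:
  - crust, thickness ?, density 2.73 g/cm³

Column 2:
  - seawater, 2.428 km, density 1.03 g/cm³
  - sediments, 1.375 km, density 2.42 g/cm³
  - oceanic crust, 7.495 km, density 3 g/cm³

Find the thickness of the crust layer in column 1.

28.5 km

Take the compensation level at the base of the deeper column (depth z_c below the surface of column 1) and equate Σ ρ_i t_i down to z_c; mantle fills any gap and the z_c terms cancel.
Column 1: x×2.73 + (z_c − 0 − x)×3.22
Column 2: 1.832×0 + 2.428×1.03 + 1.375×2.42 + 7.495×3 + (z_c − 1.832 − 11.298)×3.22
The z_c×3.22 term appears on both sides and cancels. Collect the known terms of each column as K = Σ(ρt)_known − 3.22 × (depth of known layers): K_1 = 0 − 3.22×0 = 0; K_2 = 28.31334 − 3.22×(1.832 + 11.298) = −13.96526.
Balance: K_1 − x×(3.22 − 2.73) = K_2, so x = (K_1 − K_2)/(3.22 − 2.73) = 13.9653/0.49 = 28.5 km.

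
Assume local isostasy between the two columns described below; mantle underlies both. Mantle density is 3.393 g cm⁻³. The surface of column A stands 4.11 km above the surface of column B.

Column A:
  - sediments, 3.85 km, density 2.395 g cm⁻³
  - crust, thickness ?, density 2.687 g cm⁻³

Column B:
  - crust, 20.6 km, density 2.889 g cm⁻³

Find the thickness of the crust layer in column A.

Take the compensation level at the base of the deeper column (depth z_c below the surface of column A) and equate Σ ρ_i t_i down to z_c; mantle fills any gap and the z_c terms cancel.
Column A: 3.85×2.395 + x×2.687 + (z_c − 3.85 − x)×3.393
Column B: 4.11×0 + 20.6×2.889 + (z_c − 4.11 − 20.6)×3.393
The z_c×3.393 term appears on both sides and cancels. Collect the known terms of each column as K = Σ(ρt)_known − 3.393 × (depth of known layers): K_A = 9.22075 − 3.393×3.85 = −3.8423; K_B = 59.5134 − 3.393×(4.11 + 20.6) = −24.32763.
Balance: K_A − x×(3.393 − 2.687) = K_B, so x = (K_A − K_B)/(3.393 − 2.687) = 20.4853/0.706 = 29 km.

29 km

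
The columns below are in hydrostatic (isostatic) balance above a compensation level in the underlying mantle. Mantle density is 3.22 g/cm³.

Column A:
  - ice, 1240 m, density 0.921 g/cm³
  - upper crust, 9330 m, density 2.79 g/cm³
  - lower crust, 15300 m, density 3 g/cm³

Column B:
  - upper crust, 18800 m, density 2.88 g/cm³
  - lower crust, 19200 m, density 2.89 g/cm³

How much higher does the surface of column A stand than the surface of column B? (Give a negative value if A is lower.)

For any compensation level in the mantle, the mantle terms cancel and isostasy reduces to e = (Σt_A − Σt_B) − (Σ(ρt)_A − Σ(ρt)_B) / ρ_m.
Σt_A = 25870 m; Σt_B = 38000 m; Σ(ρt)_A = 73072.74; Σ(ρt)_B = 109632 (in m·g/cm³).
e = (25870 − 38000) − (73072.74 − 109632) / 3.22 = −776 m.

−776 m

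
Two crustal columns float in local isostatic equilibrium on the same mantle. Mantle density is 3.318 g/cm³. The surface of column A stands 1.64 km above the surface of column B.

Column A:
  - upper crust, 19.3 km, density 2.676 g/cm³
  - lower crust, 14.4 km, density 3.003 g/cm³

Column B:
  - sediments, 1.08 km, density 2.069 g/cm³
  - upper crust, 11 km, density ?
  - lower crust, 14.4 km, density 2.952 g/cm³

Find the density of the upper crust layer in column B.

2.88 g/cm³

Take the compensation level at the base of the deeper column (depth z_c below the surface of column A) and equate Σ ρ_i t_i down to z_c; mantle fills any gap and the z_c terms cancel.
Column A: 19.3×2.676 + 14.4×3.003 + (z_c − 33.7)×3.318
Column B: 1.64×0 + 1.08×2.069 + 11×ρ + 14.4×2.952 + (z_c − 1.64 − 26.48)×3.318
The z_c×3.318 term appears on both sides and cancels. Collect the known terms of each column as K = Σ(ρt)_known − 3.318 × (depth of known layers): K_A = 94.89 − 3.318×33.7 = −16.9266; K_B = 44.74332 − 3.318×(1.64 + 26.48) = −48.55884.
Balance: K_A = K_B + 11×ρ, so ρ = (K_A − K_B)/11 = 31.6322/11 = 2.88 g/cm³.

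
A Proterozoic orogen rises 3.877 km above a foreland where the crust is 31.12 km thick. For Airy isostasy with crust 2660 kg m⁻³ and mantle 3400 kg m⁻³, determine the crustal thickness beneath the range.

48.9 km

Root depth r = h ρ_c / (ρ_m − ρ_c) = 3.877 km × 2660 / 740 = 13.94 km.
Total thickness = T + h + r = 31.12 km + 3.877 km + 13.94 km = 48.9 km.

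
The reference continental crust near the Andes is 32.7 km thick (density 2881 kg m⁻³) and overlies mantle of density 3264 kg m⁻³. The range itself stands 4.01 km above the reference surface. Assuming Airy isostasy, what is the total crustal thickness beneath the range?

Root depth r = h ρ_c / (ρ_m − ρ_c) = 4.01 km × 2881 / 383 = 30.16 km.
Total thickness = T + h + r = 32.7 km + 4.01 km + 30.16 km = 66.9 km.

66.9 km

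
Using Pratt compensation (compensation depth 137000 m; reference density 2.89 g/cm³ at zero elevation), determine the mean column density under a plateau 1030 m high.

Pratt balance: ρ_ref D = ρ (D + h).
ρ = ρ_ref D/(D + h) = 2.89 × 137000 m/(137000 m + 1030 m) = 2.87 g/cm³.

2.87 g/cm³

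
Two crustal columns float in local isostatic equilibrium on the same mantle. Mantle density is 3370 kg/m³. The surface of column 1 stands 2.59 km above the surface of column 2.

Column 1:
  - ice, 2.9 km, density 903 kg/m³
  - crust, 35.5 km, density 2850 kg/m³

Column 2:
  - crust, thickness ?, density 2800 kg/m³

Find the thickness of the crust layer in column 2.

Take the compensation level at the base of the deeper column (depth z_c below the surface of column 1) and equate Σ ρ_i t_i down to z_c; mantle fills any gap and the z_c terms cancel.
Column 1: 2.9×903 + 35.5×2850 + (z_c − 38.4)×3370
Column 2: 2.59×0 + x×2800 + (z_c − 2.59 − 0 − x)×3370
The z_c×3370 term appears on both sides and cancels. Collect the known terms of each column as K = Σ(ρt)_known − 3370 × (depth of known layers): K_1 = 103793.7 − 3370×38.4 = −25614.3; K_2 = 0 − 3370×(2.59 + 0) = −8728.3.
Balance: K_1 = K_2 − x×(3370 − 2800), so x = (K_2 − K_1)/(3370 − 2800) = 16886/570 = 29.6 km.

29.6 km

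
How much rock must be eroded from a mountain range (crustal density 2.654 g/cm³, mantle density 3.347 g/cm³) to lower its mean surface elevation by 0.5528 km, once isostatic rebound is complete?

2.67 km

Net drop Δ = e − u = e − e ρ_c/ρ_m = e (ρ_m − ρ_c)/ρ_m.
e = Δ ρ_m/(ρ_m − ρ_c) = 0.5528 km × 3.347/0.693 = 2.67 km.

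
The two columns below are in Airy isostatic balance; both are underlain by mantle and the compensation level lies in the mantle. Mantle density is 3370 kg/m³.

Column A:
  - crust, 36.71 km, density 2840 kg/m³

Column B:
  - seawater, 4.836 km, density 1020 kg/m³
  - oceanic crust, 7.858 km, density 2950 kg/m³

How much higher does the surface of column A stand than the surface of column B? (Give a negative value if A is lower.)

For any compensation level in the mantle, the mantle terms cancel and isostasy reduces to e = (Σt_A − Σt_B) − (Σ(ρt)_A − Σ(ρt)_B) / ρ_m.
Σt_A = 36.71 km; Σt_B = 12.694 km; Σ(ρt)_A = 104256.4; Σ(ρt)_B = 28113.82 (in km·kg/m³).
e = (36.71 − 12.694) − (104256.4 − 28113.82) / 3370 = 1.42 km.

1.42 km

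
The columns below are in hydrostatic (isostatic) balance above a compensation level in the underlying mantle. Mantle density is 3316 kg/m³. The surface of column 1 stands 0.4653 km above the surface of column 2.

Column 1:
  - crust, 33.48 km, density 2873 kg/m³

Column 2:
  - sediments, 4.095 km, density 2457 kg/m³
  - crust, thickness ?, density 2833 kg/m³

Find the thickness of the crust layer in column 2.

Take the compensation level at the base of the deeper column (depth z_c below the surface of column 1) and equate Σ ρ_i t_i down to z_c; mantle fills any gap and the z_c terms cancel.
Column 1: 33.48×2873 + (z_c − 33.48)×3316
Column 2: 0.4653×0 + 4.095×2457 + x×2833 + (z_c − 0.4653 − 4.095 − x)×3316
The z_c×3316 term appears on both sides and cancels. Collect the known terms of each column as K = Σ(ρt)_known − 3316 × (depth of known layers): K_1 = 96188.04 − 3316×33.48 = −14831.64; K_2 = 10061.415 − 3316×(0.4653 + 4.095) = −5060.5398.
Balance: K_1 = K_2 − x×(3316 − 2833), so x = (K_2 − K_1)/(3316 − 2833) = 9771.1/483 = 20.2 km.

20.2 km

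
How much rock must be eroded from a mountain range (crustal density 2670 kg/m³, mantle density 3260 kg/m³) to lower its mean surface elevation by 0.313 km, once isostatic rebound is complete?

Net drop Δ = e − u = e − e ρ_c/ρ_m = e (ρ_m − ρ_c)/ρ_m.
e = Δ ρ_m/(ρ_m − ρ_c) = 0.313 km × 3260/590 = 1.73 km.

1.73 km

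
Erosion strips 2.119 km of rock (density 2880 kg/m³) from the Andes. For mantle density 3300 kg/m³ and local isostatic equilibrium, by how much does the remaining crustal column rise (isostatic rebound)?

1.85 km

Unloading: uplift u = e ρ_c/ρ_m = 2.119 km × 2880/3300 = 1.85 km.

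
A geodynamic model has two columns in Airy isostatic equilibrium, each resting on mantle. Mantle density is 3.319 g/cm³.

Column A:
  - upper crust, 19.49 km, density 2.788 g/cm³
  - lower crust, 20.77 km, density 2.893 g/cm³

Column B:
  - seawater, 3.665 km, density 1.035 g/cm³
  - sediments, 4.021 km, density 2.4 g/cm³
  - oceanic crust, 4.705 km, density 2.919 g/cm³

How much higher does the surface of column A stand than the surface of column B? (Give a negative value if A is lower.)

1.58 km

For any compensation level in the mantle, the mantle terms cancel and isostasy reduces to e = (Σt_A − Σt_B) − (Σ(ρt)_A − Σ(ρt)_B) / ρ_m.
Σt_A = 40.26 km; Σt_B = 12.391 km; Σ(ρt)_A = 114.42573; Σ(ρt)_B = 27.17757 (in km·g/cm³).
e = (40.26 − 12.391) − (114.42573 − 27.17757) / 3.319 = 1.58 km.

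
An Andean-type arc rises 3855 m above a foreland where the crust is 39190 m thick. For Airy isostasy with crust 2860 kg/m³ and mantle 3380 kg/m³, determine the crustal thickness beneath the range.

64200 m

Root depth r = h ρ_c / (ρ_m − ρ_c) = 3855 m × 2860 / 520 = 21200 m.
Total thickness = T + h + r = 39190 m + 3855 m + 21200 m = 64200 m.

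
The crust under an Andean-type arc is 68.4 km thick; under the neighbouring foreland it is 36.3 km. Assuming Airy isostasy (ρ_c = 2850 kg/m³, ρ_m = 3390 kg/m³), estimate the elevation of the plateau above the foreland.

Excess crust Δ = 68.4 km − 36.3 km = 32.1 km, split between elevation h and root r with h + r = Δ.
Airy balance ρ_c h = (ρ_m − ρ_c) r gives r = h ρ_c/(ρ_m − ρ_c), so h (1 + ρ_c/(ρ_m − ρ_c)) = Δ, i.e. h = Δ (ρ_m − ρ_c)/ρ_m.
h = 32.1 km × 540/3390 = 5.11 km.

5.11 km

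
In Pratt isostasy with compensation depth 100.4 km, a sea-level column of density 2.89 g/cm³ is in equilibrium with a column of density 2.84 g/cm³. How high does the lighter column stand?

ρ_ref D = ρ (D + h) → h = D (ρ_ref − ρ)/ρ.
h = 100.4 km × (2.89 − 2.84)/2.84 = 1.77 km.

1.77 km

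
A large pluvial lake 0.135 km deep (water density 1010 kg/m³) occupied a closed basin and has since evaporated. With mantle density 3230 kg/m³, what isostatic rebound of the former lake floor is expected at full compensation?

u = d ρ_w/ρ_m = 0.135 km × 1010/3230 = 0.0422 km.

0.0422 km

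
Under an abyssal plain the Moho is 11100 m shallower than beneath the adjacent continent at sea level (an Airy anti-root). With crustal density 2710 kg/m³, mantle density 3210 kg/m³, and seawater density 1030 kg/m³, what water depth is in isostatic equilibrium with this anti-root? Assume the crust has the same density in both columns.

Replacing a thickness d of crust by seawater at the top must be balanced by replacing crust with mantle at the base: d (ρ_c − ρ_w) = a (ρ_m − ρ_c).
d = a (ρ_m − ρ_c)/(ρ_c − ρ_w) = 11100 m × 500/1680 = 3300 m.

3300 m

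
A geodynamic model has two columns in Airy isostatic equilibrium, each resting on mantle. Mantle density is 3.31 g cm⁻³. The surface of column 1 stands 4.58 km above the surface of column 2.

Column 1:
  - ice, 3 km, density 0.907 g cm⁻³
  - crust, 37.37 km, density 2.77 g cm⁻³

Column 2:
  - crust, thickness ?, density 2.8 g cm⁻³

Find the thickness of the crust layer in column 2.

24 km

Take the compensation level at the base of the deeper column (depth z_c below the surface of column 1) and equate Σ ρ_i t_i down to z_c; mantle fills any gap and the z_c terms cancel.
Column 1: 3×0.907 + 37.37×2.77 + (z_c − 40.37)×3.31
Column 2: 4.58×0 + x×2.8 + (z_c − 4.58 − 0 − x)×3.31
The z_c×3.31 term appears on both sides and cancels. Collect the known terms of each column as K = Σ(ρt)_known − 3.31 × (depth of known layers): K_1 = 106.2359 − 3.31×40.37 = −27.3888; K_2 = 0 − 3.31×(4.58 + 0) = −15.1598.
Balance: K_1 = K_2 − x×(3.31 − 2.8), so x = (K_2 − K_1)/(3.31 − 2.8) = 12.229/0.51 = 24 km.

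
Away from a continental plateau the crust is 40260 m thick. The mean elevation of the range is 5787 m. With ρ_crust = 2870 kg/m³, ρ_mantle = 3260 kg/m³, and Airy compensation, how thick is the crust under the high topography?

88600 m

Root depth r = h ρ_c / (ρ_m − ρ_c) = 5787 m × 2870 / 390 = 42590 m.
Total thickness = T + h + r = 40260 m + 5787 m + 42590 m = 88600 m.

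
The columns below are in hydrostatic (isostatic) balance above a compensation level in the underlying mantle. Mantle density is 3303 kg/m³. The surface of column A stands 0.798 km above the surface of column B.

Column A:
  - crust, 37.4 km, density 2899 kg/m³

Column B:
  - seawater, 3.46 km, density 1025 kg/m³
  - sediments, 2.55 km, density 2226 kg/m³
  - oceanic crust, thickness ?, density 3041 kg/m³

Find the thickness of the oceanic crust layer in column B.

Take the compensation level at the base of the deeper column (depth z_c below the surface of column A) and equate Σ ρ_i t_i down to z_c; mantle fills any gap and the z_c terms cancel.
Column A: 37.4×2899 + (z_c − 37.4)×3303
Column B: 0.798×0 + 3.46×1025 + 2.55×2226 + x×3041 + (z_c − 0.798 − 6.01 − x)×3303
The z_c×3303 term appears on both sides and cancels. Collect the known terms of each column as K = Σ(ρt)_known − 3303 × (depth of known layers): K_A = 108422.6 − 3303×37.4 = −15109.6; K_B = 9222.8 − 3303×(0.798 + 6.01) = −13264.024.
Balance: K_A = K_B − x×(3303 − 3041), so x = (K_B − K_A)/(3303 − 3041) = 1845.58/262 = 7.04 km.

7.04 km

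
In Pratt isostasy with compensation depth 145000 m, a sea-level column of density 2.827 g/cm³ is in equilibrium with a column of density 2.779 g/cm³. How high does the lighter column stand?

ρ_ref D = ρ (D + h) → h = D (ρ_ref − ρ)/ρ.
h = 145000 m × (2.827 − 2.779)/2.779 = 2500 m.

2500 m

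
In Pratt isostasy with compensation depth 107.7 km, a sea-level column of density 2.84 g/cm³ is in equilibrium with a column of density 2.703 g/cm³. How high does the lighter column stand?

ρ_ref D = ρ (D + h) → h = D (ρ_ref − ρ)/ρ.
h = 107.7 km × (2.84 − 2.703)/2.703 = 5.46 km.

5.46 km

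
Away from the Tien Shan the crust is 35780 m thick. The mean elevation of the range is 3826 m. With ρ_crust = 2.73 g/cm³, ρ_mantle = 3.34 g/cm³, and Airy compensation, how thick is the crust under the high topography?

56700 m

Root depth r = h ρ_c / (ρ_m − ρ_c) = 3826 m × 2.73 / 0.61 = 17120 m.
Total thickness = T + h + r = 35780 m + 3826 m + 17120 m = 56700 m.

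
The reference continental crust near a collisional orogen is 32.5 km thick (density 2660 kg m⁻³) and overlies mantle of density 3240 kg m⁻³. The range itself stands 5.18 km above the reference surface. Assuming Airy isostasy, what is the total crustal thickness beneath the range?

61.4 km

Root depth r = h ρ_c / (ρ_m − ρ_c) = 5.18 km × 2660 / 580 = 23.76 km.
Total thickness = T + h + r = 32.5 km + 5.18 km + 23.76 km = 61.4 km.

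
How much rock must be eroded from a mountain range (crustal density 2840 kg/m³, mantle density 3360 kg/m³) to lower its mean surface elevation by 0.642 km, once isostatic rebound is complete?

Net drop Δ = e − u = e − e ρ_c/ρ_m = e (ρ_m − ρ_c)/ρ_m.
e = Δ ρ_m/(ρ_m − ρ_c) = 0.642 km × 3360/520 = 4.15 km.

4.15 km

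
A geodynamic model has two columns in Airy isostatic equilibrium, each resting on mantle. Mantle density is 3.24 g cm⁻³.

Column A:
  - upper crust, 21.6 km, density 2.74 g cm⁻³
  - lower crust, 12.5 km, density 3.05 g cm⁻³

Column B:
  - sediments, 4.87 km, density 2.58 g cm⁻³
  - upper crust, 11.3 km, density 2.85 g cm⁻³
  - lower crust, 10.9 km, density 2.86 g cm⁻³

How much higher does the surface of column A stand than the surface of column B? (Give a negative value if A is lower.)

For any compensation level in the mantle, the mantle terms cancel and isostasy reduces to e = (Σt_A − Σt_B) − (Σ(ρt)_A − Σ(ρt)_B) / ρ_m.
Σt_A = 34.1 km; Σt_B = 27.07 km; Σ(ρt)_A = 97.309; Σ(ρt)_B = 75.9436 (in km·g cm⁻³).
e = (34.1 − 27.07) − (97.309 − 75.9436) / 3.24 = 0.436 km.

0.436 km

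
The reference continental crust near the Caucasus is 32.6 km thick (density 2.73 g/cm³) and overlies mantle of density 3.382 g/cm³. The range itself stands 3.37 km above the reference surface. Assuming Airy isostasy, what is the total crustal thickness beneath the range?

Root depth r = h ρ_c / (ρ_m − ρ_c) = 3.37 km × 2.73 / 0.652 = 14.11 km.
Total thickness = T + h + r = 32.6 km + 3.37 km + 14.11 km = 50.1 km.

50.1 km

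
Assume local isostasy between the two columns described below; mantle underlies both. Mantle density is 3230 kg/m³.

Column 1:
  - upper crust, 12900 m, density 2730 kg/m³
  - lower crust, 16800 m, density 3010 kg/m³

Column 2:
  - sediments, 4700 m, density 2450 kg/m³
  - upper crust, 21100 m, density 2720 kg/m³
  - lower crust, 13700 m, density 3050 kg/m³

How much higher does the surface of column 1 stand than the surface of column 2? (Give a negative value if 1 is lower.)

−2090 m

For any compensation level in the mantle, the mantle terms cancel and isostasy reduces to e = (Σt_1 − Σt_2) − (Σ(ρt)_1 − Σ(ρt)_2) / ρ_m.
Σt_1 = 29700 m; Σt_2 = 39500 m; Σ(ρt)_1 = 85785000; Σ(ρt)_2 = 110692000 (in m·kg/m³).
e = (29700 − 39500) − (85785000 − 110692000) / 3230 = −2090 m.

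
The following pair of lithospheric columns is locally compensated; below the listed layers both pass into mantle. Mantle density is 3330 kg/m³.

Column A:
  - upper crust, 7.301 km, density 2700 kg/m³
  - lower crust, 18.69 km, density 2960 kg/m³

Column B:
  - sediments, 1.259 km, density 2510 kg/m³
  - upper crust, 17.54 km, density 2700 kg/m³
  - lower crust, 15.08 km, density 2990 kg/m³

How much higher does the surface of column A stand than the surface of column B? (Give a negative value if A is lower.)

For any compensation level in the mantle, the mantle terms cancel and isostasy reduces to e = (Σt_A − Σt_B) − (Σ(ρt)_A − Σ(ρt)_B) / ρ_m.
Σt_A = 25.991 km; Σt_B = 33.879 km; Σ(ρt)_A = 75035.1; Σ(ρt)_B = 95607.29 (in km·kg/m³).
e = (25.991 − 33.879) − (75035.1 − 95607.29) / 3330 = −1.71 km.

−1.71 km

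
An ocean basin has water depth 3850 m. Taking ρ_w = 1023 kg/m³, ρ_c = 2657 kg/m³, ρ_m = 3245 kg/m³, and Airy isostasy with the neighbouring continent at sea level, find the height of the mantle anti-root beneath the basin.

10700 m

In Airy isostatic equilibrium: replacing crust with seawater at the top is compensated by replacing crust with mantle at the base: d (ρ_c − ρ_w) = a (ρ_m − ρ_c).
a = d (ρ_c − ρ_w)/(ρ_m − ρ_c) = 3850 m × 1634/588 = 10700 m.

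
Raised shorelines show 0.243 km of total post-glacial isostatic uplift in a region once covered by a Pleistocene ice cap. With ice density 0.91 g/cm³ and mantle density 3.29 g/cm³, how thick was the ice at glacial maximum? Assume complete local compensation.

u = t ρ_ice/ρ_m → t = u ρ_m/ρ_ice = 0.243 km × 3.29/0.91 = 0.879 km.

0.879 km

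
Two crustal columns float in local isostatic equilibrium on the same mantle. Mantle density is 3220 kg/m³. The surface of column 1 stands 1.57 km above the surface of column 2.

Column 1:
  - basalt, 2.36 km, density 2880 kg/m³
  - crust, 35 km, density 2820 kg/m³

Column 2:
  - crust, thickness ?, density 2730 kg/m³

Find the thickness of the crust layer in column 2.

19.9 km

Take the compensation level at the base of the deeper column (depth z_c below the surface of column 1) and equate Σ ρ_i t_i down to z_c; mantle fills any gap and the z_c terms cancel.
Column 1: 2.36×2880 + 35×2820 + (z_c − 37.36)×3220
Column 2: 1.57×0 + x×2730 + (z_c − 1.57 − 0 − x)×3220
The z_c×3220 term appears on both sides and cancels. Collect the known terms of each column as K = Σ(ρt)_known − 3220 × (depth of known layers): K_1 = 105496.8 − 3220×37.36 = −14802.4; K_2 = 0 − 3220×(1.57 + 0) = −5055.4.
Balance: K_1 = K_2 − x×(3220 − 2730), so x = (K_2 − K_1)/(3220 − 2730) = 9747/490 = 19.9 km.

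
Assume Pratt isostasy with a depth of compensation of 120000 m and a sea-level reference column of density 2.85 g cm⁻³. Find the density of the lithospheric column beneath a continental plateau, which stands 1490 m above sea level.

Pratt balance: ρ_ref D = ρ (D + h).
ρ = ρ_ref D/(D + h) = 2.85 × 120000 m/(120000 m + 1490 m) = 2.82 g cm⁻³.

2.82 g cm⁻³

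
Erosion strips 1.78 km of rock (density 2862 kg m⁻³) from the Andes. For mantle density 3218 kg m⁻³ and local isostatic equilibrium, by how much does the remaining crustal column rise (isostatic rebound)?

Unloading: uplift u = e ρ_c/ρ_m = 1.78 km × 2862/3218 = 1.58 km.

1.58 km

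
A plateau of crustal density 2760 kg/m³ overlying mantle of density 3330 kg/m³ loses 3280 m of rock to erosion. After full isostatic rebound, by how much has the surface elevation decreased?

561 m

Rebound u = e ρ_c/ρ_m = 3280 m × 2760/3330 = 2719 m.
Net surface drop = e − u = 3280 m − 2719 m = e (ρ_m − ρ_c)/ρ_m = 561 m.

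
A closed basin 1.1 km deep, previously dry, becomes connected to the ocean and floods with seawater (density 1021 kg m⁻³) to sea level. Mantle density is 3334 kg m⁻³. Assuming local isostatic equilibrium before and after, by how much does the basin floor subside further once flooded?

After flooding the water column is d + s deep. Its weight must equal the weight of mantle displaced by the extra subsidence s: (d + s) ρ_w = s ρ_m.
s = d ρ_w / (ρ_m − ρ_w) = 1.1 km × 1021/(3334 − 1021) = 0.486 km.

0.486 km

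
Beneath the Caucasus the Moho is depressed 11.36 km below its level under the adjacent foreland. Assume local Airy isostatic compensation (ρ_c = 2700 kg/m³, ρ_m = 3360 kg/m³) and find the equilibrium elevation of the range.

2.78 km

In Airy isostatic equilibrium: ρ_c h = (ρ_m − ρ_c) r.
h = r (ρ_m − ρ_c) / ρ_c = 11.36 km × (3360 − 2700) / 2700 = 2.78 km.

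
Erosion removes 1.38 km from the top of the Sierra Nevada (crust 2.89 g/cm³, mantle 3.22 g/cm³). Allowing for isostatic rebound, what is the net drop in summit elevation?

0.141 km

Rebound u = e ρ_c/ρ_m = 1.38 km × 2.89/3.22 = 1.239 km.
Net surface drop = e − u = 1.38 km − 1.239 km = e (ρ_m − ρ_c)/ρ_m = 0.141 km.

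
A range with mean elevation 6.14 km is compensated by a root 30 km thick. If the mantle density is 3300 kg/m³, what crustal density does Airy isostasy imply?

ρ_c h = (ρ_m − ρ_c) r → ρ_c (h + r) = ρ_m r → ρ_c = ρ_m r / (h + r).
ρ_c = 3300 × 30 km / (6.14 km + 30 km) = 2740 kg/m³.

2740 kg/m³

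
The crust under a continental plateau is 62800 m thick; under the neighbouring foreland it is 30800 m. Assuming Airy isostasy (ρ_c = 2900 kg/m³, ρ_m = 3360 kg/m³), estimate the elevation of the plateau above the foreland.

Excess crust Δ = 62800 m − 30800 m = 32000 m, split between elevation h and root r with h + r = Δ.
Airy balance ρ_c h = (ρ_m − ρ_c) r gives r = h ρ_c/(ρ_m − ρ_c), so h (1 + ρ_c/(ρ_m − ρ_c)) = Δ, i.e. h = Δ (ρ_m − ρ_c)/ρ_m.
h = 32000 m × 460/3360 = 4380 m.

4380 m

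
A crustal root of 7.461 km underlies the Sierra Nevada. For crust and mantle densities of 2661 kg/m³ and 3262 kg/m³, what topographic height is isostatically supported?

In Airy isostatic equilibrium: ρ_c h = (ρ_m − ρ_c) r.
h = r (ρ_m − ρ_c) / ρ_c = 7.461 km × (3262 − 2661) / 2661 = 1.69 km.

1.69 km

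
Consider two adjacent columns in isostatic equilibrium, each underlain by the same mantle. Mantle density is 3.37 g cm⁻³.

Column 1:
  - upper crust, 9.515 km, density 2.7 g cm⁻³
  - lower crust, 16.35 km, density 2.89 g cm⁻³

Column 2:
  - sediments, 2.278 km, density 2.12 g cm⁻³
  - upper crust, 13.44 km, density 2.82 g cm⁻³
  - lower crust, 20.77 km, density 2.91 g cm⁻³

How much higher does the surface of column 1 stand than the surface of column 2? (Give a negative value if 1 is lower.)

For any compensation level in the mantle, the mantle terms cancel and isostasy reduces to e = (Σt_1 − Σt_2) − (Σ(ρt)_1 − Σ(ρt)_2) / ρ_m.
Σt_1 = 25.865 km; Σt_2 = 36.488 km; Σ(ρt)_1 = 72.942; Σ(ρt)_2 = 103.17086 (in km·g cm⁻³).
e = (25.865 − 36.488) − (72.942 − 103.17086) / 3.37 = −1.65 km.

−1.65 km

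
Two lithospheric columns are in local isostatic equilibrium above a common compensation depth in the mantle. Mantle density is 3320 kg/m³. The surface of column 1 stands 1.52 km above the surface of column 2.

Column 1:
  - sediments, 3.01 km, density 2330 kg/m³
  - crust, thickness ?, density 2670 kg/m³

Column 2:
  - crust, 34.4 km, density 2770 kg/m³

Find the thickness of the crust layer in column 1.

Take the compensation level at the base of the deeper column (depth z_c below the surface of column 1) and equate Σ ρ_i t_i down to z_c; mantle fills any gap and the z_c terms cancel.
Column 1: 3.01×2330 + x×2670 + (z_c − 3.01 − x)×3320
Column 2: 1.52×0 + 34.4×2770 + (z_c − 1.52 − 34.4)×3320
The z_c×3320 term appears on both sides and cancels. Collect the known terms of each column as K = Σ(ρt)_known − 3320 × (depth of known layers): K_1 = 7013.3 − 3320×3.01 = −2979.9; K_2 = 95288 − 3320×(1.52 + 34.4) = −23966.4.
Balance: K_1 − x×(3320 − 2670) = K_2, so x = (K_1 − K_2)/(3320 − 2670) = 20986.5/650 = 32.3 km.

32.3 km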